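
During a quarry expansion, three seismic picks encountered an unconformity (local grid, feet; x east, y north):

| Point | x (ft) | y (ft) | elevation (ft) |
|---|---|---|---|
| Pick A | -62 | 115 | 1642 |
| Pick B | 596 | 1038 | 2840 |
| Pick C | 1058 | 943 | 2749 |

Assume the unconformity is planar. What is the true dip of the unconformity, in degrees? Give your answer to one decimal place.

Two edge vectors: Pick A→Pick B = (658, 923, 1198), Pick A→Pick C = (1120, 828, 1107).
Normal n = (Pick A→Pick B) × (Pick A→Pick C) = (29817, 613354, -488936).
So ∂z/∂x = −n_x/n_z = 0.06098 and ∂z/∂y = −n_y/n_z = 1.25447.
Gradient magnitude |∇z| = √(a² + b²) = √(0.00372 + 1.57369) = 1.25595.
True dip = arctan(1.25595) = 51.5°, dipping toward S (azimuth ≈ 183°).

51.5°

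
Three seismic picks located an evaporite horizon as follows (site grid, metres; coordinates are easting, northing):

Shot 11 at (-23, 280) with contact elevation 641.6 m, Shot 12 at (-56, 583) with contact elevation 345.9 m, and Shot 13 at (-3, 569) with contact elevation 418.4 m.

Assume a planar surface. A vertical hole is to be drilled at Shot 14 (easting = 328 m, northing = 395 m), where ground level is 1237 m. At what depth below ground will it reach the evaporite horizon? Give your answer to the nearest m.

292 m

Let the plane be z = a·easting + b·northing + c.
Shot 12−Shot 11: −33a + 303b = −295.7;  Shot 13−Shot 11: 20a + 289b = −223.2.
Solving gives a = 1.14302, b = −0.85142.
Then c = 641.6 − a·-23 − b·280 = 906.29.
At (328, 395): z_contact = 374.9 − 336.3 + 906.29 = 944.9 m.
Depth below ground = 1237 − 944.9 = 292 m.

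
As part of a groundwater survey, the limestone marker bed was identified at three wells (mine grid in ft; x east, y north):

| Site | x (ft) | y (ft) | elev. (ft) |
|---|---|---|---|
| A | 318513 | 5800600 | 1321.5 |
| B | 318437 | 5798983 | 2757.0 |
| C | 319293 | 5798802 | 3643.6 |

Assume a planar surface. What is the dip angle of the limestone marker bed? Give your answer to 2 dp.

Two edge vectors: A→B = (-76, -1617, 1435.5), A→C = (780, -1798, 2322.1).
Normal n = (A→B) × (A→C) = (-1173806.7, 1296169.6, 1397908).
So ∂z/∂x = −n_x/n_z = 0.83969 and ∂z/∂y = −n_y/n_z = −0.92722.
Gradient magnitude |∇z| = √(a² + b²) = √(0.70508 + 0.85974) = 1.25093.
True dip = arctan(1.25093) = 51.36°, dipping toward NW (azimuth ≈ 318°).

51.36°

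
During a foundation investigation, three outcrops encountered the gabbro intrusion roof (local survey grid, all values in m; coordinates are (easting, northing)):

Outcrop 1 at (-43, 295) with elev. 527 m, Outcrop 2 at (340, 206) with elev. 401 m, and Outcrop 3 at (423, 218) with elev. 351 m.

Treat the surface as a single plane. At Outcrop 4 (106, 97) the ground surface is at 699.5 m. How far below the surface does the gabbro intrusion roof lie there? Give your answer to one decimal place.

Two edge vectors: Outcrop 1→Outcrop 2 = (383, -89, -126), Outcrop 1→Outcrop 3 = (466, -77, -176).
Normal n = (Outcrop 1→Outcrop 2) × (Outcrop 1→Outcrop 3) = (5962, 8692, 11983).
So ∂z/∂E = −n_x/n_z = −0.49754 and ∂z/∂N = −n_y/n_z = −0.72536.
Intercept c from Outcrop 1: 527 − 21.39 + 213.98 = 719.59.
At (106, 97): z_contact = −52.74 − 70.36 + 719.59 = 596.49 m.
Depth below ground = 699.5 − 596.49 = 103.0 m.

103.0 m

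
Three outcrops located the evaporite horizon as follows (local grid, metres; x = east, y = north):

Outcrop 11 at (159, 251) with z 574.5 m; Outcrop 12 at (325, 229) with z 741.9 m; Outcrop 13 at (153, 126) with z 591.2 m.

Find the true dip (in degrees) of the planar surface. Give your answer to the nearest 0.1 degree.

45.0°

Two edge vectors: Outcrop 11→Outcrop 12 = (166, -22, 167.4), Outcrop 11→Outcrop 13 = (-6, -125, 16.7).
Normal n = (Outcrop 11→Outcrop 12) × (Outcrop 11→Outcrop 13) = (20557.6, -3776.6, -20882).
So ∂z/∂x = −n_x/n_z = 0.98447 and ∂z/∂y = −n_y/n_z = −0.18085.
Gradient magnitude |∇z| = √(a² + b²) = √(0.96917 + 0.03271) = 1.00094.
True dip = arctan(1.00094) = 45.0°, dipping toward W (azimuth ≈ 280°).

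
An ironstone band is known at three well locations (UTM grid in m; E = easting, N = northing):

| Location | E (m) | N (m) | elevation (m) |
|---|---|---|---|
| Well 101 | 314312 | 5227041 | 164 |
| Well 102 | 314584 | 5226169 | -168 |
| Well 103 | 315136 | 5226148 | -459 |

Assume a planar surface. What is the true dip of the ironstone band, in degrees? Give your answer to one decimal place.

Let the plane be z = a·E + b·N + c.
Well 102−Well 101: 272a − 872b = −332;  Well 103−Well 101: 824a − 893b = −623.
Solving gives a = −0.51885, b = 0.21889.
Gradient magnitude |∇z| = √(a² + b²) = √(0.26920 + 0.04791) = 0.56313.
True dip = arctan(0.56313) = 29.4°, dipping toward ESE (azimuth ≈ 113°).

29.4°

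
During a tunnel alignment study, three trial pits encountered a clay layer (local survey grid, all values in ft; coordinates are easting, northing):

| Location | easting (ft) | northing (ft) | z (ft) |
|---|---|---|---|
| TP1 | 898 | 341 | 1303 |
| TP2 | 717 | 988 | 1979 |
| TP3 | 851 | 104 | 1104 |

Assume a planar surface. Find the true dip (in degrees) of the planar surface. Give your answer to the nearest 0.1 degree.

Let the plane be z = a·easting + b·northing + c.
TP2−TP1: −181a + 647b = 676;  TP3−TP1: −47a − 237b = −199.
Solving gives a = −0.42915, b = 0.92477.
Gradient magnitude |∇z| = √(a² + b²) = √(0.18417 + 0.85519) = 1.01949.
True dip = arctan(1.01949) = 45.6°, dipping toward SSE (azimuth ≈ 155°).

45.6°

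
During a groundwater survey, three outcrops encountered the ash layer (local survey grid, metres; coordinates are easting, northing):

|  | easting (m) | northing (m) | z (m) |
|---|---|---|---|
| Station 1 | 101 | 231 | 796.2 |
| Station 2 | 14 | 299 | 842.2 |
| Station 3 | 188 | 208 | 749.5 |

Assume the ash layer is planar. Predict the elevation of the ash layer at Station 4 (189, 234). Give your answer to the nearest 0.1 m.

748.6 m

Let the plane be z = a·easting + b·northing + c.
Station 2−Station 1: −87a + 68b = 46;  Station 3−Station 1: 87a − 23b = −46.7.
Solving gives a = −0.54089, b = −0.01556.
Then c = 796.2 − a·101 − b·231 = 854.42.
At (189, 234): z = −102.2 − 3.6 + 854.42 = 748.6 m.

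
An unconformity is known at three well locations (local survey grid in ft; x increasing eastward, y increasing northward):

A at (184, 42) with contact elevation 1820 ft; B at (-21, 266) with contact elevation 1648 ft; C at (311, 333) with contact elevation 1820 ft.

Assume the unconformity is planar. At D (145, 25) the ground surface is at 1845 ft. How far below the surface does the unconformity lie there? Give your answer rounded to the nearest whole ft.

Two edge vectors: A→B = (-205, 224, -172), A→C = (127, 291, 0).
Normal n = (A→B) × (A→C) = (50052, -21844, -88103).
So ∂z/∂x = −n_x/n_z = 0.56811 and ∂z/∂y = −n_y/n_z = −0.24794.
Intercept c from A: 1820 − 104.53 + 10.41 = 1725.88.
At (145, 25): z_contact = 82.4 − 6.2 + 1725.88 = 1802.1 ft.
Depth below ground = 1845 − 1802.1 = 43 ft.

43 ft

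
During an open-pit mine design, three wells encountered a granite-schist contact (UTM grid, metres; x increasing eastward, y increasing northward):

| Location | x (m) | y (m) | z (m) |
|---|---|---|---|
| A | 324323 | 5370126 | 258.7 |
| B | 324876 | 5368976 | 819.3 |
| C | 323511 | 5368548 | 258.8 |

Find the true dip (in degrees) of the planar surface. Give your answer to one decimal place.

Let the plane be z = a·x + b·y + c.
B−A: 553a − 1150b = 560.6;  C−A: −812a − 1578b = 0.1.
Solving gives a = 0.48965, b = −0.25202.
Gradient magnitude |∇z| = √(a² + b²) = √(0.23975 + 0.06352) = 0.55070.
True dip = arctan(0.55070) = 28.8°, dipping toward WNW (azimuth ≈ 297°).

28.8°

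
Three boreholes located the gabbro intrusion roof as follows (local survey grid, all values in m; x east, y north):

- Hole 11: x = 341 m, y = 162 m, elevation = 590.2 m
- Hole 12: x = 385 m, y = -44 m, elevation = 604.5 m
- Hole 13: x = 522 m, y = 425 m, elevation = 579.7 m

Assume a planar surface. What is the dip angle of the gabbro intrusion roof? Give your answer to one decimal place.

4.0°

Two edge vectors: Hole 11→Hole 12 = (44, -206, 14.3), Hole 11→Hole 13 = (181, 263, -10.5).
Normal n = (Hole 11→Hole 12) × (Hole 11→Hole 13) = (-1597.9, 3050.3, 48858).
So ∂z/∂x = −n_x/n_z = 0.03270 and ∂z/∂y = −n_y/n_z = −0.06243.
Gradient magnitude |∇z| = √(a² + b²) = √(0.00107 + 0.00390) = 0.07048.
True dip = arctan(0.07048) = 4.0°, dipping toward NNW (azimuth ≈ 332°).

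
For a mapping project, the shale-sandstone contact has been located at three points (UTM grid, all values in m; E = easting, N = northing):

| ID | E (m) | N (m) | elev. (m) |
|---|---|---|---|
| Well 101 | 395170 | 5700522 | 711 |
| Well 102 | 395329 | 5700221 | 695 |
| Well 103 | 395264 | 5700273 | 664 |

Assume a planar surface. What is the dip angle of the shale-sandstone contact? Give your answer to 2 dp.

46.21°

Let the plane be z = a·E + b·N + c.
Well 102−Well 101: 159a − 301b = −16;  Well 103−Well 101: 94a − 249b = −47.
Solving gives a = 0.89962, b = 0.52837.
Gradient magnitude |∇z| = √(a² + b²) = √(0.80932 + 0.27918) = 1.04331.
True dip = arctan(1.04331) = 46.21°, dipping toward WSW (azimuth ≈ 240°).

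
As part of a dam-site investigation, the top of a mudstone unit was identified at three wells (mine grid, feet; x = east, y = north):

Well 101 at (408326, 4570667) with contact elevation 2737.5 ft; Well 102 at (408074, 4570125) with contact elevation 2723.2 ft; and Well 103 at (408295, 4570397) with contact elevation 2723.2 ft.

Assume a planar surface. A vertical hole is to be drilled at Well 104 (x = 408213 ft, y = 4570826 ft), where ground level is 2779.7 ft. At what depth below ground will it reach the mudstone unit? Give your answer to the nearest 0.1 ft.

Let the plane be z = a·x + b·y + c.
Well 102−Well 101: −252a − 542b = −14.3;  Well 103−Well 101: −31a − 270b = −14.3.
Solving gives a = −0.075912409, b = 0.061678832.
Then c = 2737.5 − a·408326 − b·4570667 = −248178.89.
At (408213, 4570826): z_contact = −30988.43 + 281923.21 − 248178.89 = 2755.89 ft.
Depth below ground = 2779.7 − 2755.89 = 23.8 ft.

23.8 ft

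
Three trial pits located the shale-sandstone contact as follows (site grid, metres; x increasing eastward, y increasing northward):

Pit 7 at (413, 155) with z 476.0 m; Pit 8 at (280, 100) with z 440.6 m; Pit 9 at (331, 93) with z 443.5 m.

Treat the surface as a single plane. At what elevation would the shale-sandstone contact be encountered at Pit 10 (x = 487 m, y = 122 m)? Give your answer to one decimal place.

Two edge vectors: Pit 7→Pit 8 = (-133, -55, -35.4), Pit 7→Pit 9 = (-82, -62, -32.5).
Normal n = (Pit 7→Pit 8) × (Pit 7→Pit 9) = (-407.3, -1419.7, 3736).
So ∂z/∂x = −n_x/n_z = 0.10902 and ∂z/∂y = −n_y/n_z = 0.38001.
Intercept c from Pit 7: 476 − 45.03 − 58.90 = 372.07.
At (487, 122): z = 53.1 + 46.4 + 372.07 = 471.5 m.

471.5 m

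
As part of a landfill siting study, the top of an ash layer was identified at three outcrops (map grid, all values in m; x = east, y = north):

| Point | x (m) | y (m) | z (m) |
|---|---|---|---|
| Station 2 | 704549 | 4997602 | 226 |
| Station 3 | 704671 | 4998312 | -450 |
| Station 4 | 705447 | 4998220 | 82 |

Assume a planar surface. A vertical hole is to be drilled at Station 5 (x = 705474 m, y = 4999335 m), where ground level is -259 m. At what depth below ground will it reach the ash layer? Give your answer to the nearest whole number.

813 m

Two edge vectors: Station 2→Station 3 = (122, 710, -676), Station 2→Station 4 = (898, 618, -144).
Normal n = (Station 2→Station 3) × (Station 2→Station 4) = (315528, -589480, -562184).
So ∂z/∂x = −n_x/n_z = 0.56125397 and ∂z/∂y = −n_y/n_z = −1.04855350.
Intercept c from Station 2: 226 − 395430.92 + 5240253.06 = 4845048.14.
At (705474, 4999335): z_contact = 395950.1 − 5242070.2 + 4845048.14 = -1072.0 m.
Depth below ground = -259 − (-1072.0) = 813 m.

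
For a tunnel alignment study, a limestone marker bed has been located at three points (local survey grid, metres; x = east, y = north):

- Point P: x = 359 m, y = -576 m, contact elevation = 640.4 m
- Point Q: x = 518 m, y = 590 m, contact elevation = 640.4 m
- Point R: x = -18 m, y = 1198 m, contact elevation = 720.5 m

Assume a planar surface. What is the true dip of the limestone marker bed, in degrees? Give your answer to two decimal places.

7.44°

Let the plane be z = a·x + b·y + c.
Point Q−Point P: 159a + 1166b = 0;  Point R−Point P: −377a + 1774b = 80.1.
Solving gives a = −0.12942, b = 0.01765.
Gradient magnitude |∇z| = √(a² + b²) = √(0.01675 + 0.00031) = 0.13062.
True dip = arctan(0.13062) = 7.44°, dipping toward E (azimuth ≈ 098°).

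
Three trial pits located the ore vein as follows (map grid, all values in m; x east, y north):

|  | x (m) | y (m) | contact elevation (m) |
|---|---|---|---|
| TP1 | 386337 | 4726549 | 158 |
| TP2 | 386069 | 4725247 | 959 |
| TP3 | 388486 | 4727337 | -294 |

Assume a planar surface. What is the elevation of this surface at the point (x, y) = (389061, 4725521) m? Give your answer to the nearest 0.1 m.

838.9 m

Two edge vectors: TP1→TP2 = (-268, -1302, 801), TP1→TP3 = (2149, 788, -452).
Normal n = (TP1→TP2) × (TP1→TP3) = (-42684, 1600213, 2586814).
So ∂z/∂x = −n_x/n_z = 0.016500607 and ∂z/∂y = −n_y/n_z = −0.618603811.
Intercept c from TP1: 158 − 6374.79 + 2923861.23 = 2917644.43.
At (389061, 4725521): z = 6419.7 − 2923225.3 + 2917644.43 = 838.9 m.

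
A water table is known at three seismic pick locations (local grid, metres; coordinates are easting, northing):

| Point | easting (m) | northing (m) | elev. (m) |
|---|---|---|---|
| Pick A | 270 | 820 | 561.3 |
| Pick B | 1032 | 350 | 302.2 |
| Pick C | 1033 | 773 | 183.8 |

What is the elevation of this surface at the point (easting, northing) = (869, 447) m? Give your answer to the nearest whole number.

359 m

Two edge vectors: Pick A→Pick B = (762, -470, -259.1), Pick A→Pick C = (763, -47, -377.5).
Normal n = (Pick A→Pick B) × (Pick A→Pick C) = (165247.3, 89961.7, 322796).
So ∂z/∂easting = −n_x/n_z = −0.51192 and ∂z/∂northing = −n_y/n_z = −0.27870.
Intercept c from Pick A: 561.3 + 138.22 + 228.53 = 928.05.
At (869, 447): z = −444.9 − 124.6 + 928.05 = 358.6 m.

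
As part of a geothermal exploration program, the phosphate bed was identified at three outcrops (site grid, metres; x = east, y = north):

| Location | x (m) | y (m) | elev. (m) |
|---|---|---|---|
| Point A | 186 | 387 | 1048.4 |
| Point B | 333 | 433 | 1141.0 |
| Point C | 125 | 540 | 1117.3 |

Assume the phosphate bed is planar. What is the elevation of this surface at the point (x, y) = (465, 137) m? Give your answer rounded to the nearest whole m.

1014 m

Let the plane be z = a·x + b·y + c.
Point B−Point A: 147a + 46b = 92.6;  Point C−Point A: −61a + 153b = 68.9.
Solving gives a = 0.43477, b = 0.62367.
Then c = 1048.4 − a·186 − b·387 = 726.17.
At (465, 137): z = 202.2 + 85.4 + 726.17 = 1013.8 m.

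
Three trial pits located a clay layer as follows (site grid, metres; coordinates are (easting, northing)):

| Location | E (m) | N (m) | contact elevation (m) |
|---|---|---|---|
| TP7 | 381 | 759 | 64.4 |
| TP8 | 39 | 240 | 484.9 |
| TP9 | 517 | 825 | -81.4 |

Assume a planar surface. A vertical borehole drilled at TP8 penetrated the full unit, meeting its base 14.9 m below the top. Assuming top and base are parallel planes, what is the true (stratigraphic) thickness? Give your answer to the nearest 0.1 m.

Two edge vectors: TP7→TP8 = (-342, -519, 420.5), TP7→TP9 = (136, 66, -145.8).
Normal n = (TP7→TP8) × (TP7→TP9) = (47917.2, 7324.4, 48012).
So ∂z/∂E = −n_x/n_z = −0.99803 and ∂z/∂N = −n_y/n_z = −0.15255.
|∇z| = √(a²+b²) = 1.00962, so dip δ = arctan(1.00962) = 45.27°.
True thickness = vertical thickness × cos δ = 14.9 × cos 45.27° = 10.5 m.

10.5 m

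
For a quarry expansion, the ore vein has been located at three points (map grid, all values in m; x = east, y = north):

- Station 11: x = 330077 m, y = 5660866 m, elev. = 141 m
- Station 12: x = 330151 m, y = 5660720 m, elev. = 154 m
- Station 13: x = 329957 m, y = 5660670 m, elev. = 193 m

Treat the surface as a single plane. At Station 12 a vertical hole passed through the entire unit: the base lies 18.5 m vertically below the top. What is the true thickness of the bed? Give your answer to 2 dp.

Let the plane be z = a·x + b·y + c.
Station 12−Station 11: 74a − 146b = 13;  Station 13−Station 11: −120a − 196b = 52.
Solving gives a = −0.15751, b = −0.16887.
|∇z| = √(a²+b²) = 0.23093, so dip δ = arctan(0.23093) = 13.00°.
True thickness = vertical thickness × cos δ = 18.5 × cos 13.00° = 18.03 m.

18.03 m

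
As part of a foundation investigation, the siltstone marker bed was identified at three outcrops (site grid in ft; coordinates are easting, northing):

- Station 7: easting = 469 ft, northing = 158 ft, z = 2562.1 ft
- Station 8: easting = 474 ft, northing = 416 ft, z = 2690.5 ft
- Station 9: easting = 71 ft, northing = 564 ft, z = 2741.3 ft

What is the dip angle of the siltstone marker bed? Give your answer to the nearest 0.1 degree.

Let the plane be z = a·easting + b·northing + c.
Station 8−Station 7: 5a + 258b = 128.4;  Station 9−Station 7: −398a + 406b = 179.2.
Solving gives a = 0.05631, b = 0.49658.
Gradient magnitude |∇z| = √(a² + b²) = √(0.00317 + 0.24659) = 0.49977.
True dip = arctan(0.49977) = 26.6°, dipping toward S (azimuth ≈ 186°).

26.6°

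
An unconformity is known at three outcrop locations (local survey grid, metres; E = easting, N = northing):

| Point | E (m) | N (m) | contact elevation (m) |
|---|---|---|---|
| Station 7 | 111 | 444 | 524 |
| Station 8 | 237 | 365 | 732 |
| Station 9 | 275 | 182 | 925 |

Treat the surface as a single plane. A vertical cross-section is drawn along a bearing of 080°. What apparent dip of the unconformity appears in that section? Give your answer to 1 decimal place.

44.4°

Let the plane be z = a·E + b·N + c.
Station 8−Station 7: 126a − 79b = 208;  Station 9−Station 7: 164a − 262b = 401.
Solving gives a = 1.13766, b = −0.81841.
Unit vector along 080° is (sin 80°, cos 80°) = (0.9848, 0.1736).
Slope in that direction = a·(0.9848) + b·(0.1736) = 0.97827.
Apparent dip = arctan|0.97827| = 44.4° (true dip is 54.5°, so apparent ≤ true as expected).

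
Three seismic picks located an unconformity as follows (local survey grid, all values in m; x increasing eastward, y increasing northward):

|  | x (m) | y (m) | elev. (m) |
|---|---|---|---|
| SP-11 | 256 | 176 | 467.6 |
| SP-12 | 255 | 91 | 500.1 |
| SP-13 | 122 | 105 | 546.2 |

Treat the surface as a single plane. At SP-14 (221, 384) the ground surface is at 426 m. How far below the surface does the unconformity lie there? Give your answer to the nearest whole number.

Two edge vectors: SP-11→SP-12 = (-1, -85, 32.5), SP-11→SP-13 = (-134, -71, 78.6).
Normal n = (SP-11→SP-12) × (SP-11→SP-13) = (-4373.5, -4276.4, -11319).
So ∂z/∂x = −n_x/n_z = −0.38639 and ∂z/∂y = −n_y/n_z = −0.37781.
Intercept c from SP-11: 467.6 + 98.91 + 66.49 = 633.01.
At (221, 384): z_contact = −85.4 − 145.1 + 633.01 = 402.5 m.
Depth below ground = 426 − 402.5 = 23 m.

23 m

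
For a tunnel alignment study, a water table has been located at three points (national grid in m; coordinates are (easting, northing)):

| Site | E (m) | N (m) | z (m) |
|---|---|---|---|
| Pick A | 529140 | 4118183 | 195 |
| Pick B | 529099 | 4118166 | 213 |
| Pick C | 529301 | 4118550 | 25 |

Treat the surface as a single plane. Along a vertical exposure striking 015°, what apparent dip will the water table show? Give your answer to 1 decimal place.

Two edge vectors: Pick A→Pick B = (-41, -17, 18), Pick A→Pick C = (161, 367, -170).
Normal n = (Pick A→Pick B) × (Pick A→Pick C) = (-3716, -4072, -12310).
So ∂z/∂E = −n_x/n_z = −0.30187 and ∂z/∂N = −n_y/n_z = −0.33079.
Unit vector along 015° is (sin 15°, cos 15°) = (0.2588, 0.9659).
Slope in that direction = a·(0.2588) + b·(0.9659) = −0.39765.
Apparent dip = arctan|0.39765| = 21.7° (true dip is 24.1°, so apparent ≤ true as expected).

21.7°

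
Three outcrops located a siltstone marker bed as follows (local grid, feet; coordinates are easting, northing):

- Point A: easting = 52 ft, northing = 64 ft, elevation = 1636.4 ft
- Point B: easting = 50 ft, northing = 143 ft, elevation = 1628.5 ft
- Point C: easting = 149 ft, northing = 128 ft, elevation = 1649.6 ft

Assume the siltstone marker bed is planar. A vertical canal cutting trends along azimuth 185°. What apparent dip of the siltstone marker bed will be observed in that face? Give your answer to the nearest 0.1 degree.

4.4°

Two edge vectors: Point A→Point B = (-2, 79, -7.9), Point A→Point C = (97, 64, 13.2).
Normal n = (Point A→Point B) × (Point A→Point C) = (1548.4, -739.9, -7791).
So ∂z/∂easting = −n_x/n_z = 0.19874 and ∂z/∂northing = −n_y/n_z = −0.09497.
Unit vector along 185° is (sin 185°, cos 185°) = (-0.0872, -0.9962).
Slope in that direction = a·(-0.0872) + b·(-0.9962) = 0.07729.
Apparent dip = arctan|0.07729| = 4.4° (true dip is 12.4°, so apparent ≤ true as expected).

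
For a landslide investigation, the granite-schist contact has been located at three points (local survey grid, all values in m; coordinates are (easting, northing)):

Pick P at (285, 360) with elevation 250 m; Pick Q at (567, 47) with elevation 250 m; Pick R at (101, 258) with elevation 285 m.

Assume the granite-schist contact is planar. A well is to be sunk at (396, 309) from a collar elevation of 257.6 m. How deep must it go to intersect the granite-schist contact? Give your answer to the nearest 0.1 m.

Let the plane be z = a·E + b·N + c.
Pick Q−Pick P: 282a − 313b = 0;  Pick R−Pick P: −184a − 102b = 35.
Solving gives a = −0.12686, b = −0.11429.
Then c = 250 − a·285 − b·360 = 327.30.
At (396, 309): z_contact = −50.24 − 35.32 + 327.30 = 241.75 m.
Depth below ground = 257.6 − 241.75 = 15.9 m.

15.9 m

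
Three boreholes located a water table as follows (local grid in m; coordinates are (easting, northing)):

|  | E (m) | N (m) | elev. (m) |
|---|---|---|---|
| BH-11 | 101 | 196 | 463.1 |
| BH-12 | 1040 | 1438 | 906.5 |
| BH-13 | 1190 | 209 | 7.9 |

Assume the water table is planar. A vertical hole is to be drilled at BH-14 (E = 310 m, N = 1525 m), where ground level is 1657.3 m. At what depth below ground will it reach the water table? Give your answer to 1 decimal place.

Let the plane be z = a·E + b·N + c.
BH-12−BH-11: 939a + 1242b = 443.4;  BH-13−BH-11: 1089a + 13b = −455.2.
Solving gives a = −0.426106, b = 0.679157.
Then c = 463.1 − a·101 − b·196 = 373.02.
At (310, 1525): z_contact = −132.09 + 1035.71 + 373.02 = 1276.64 m.
Depth below ground = 1657.3 − 1276.64 = 380.7 m.

380.7 m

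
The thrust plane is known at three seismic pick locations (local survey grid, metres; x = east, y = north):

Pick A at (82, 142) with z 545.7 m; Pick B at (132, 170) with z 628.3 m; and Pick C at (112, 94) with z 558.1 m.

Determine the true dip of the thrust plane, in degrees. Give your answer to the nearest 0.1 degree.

55.4°

Let the plane be z = a·x + b·y + c.
Pick B−Pick A: 50a + 28b = 82.6;  Pick C−Pick A: 30a − 48b = 12.4.
Solving gives a = 1.33086, b = 0.57346.
Gradient magnitude |∇z| = √(a² + b²) = √(1.77120 + 0.32885) = 1.44916.
True dip = arctan(1.44916) = 55.4°, dipping toward WSW (azimuth ≈ 247°).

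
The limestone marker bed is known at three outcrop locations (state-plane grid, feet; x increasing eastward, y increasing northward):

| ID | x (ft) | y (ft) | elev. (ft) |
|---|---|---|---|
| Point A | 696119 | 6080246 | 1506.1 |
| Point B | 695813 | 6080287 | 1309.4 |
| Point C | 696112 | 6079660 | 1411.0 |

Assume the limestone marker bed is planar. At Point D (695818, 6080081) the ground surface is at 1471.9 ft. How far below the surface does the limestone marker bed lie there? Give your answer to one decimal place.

Two edge vectors: Point A→Point B = (-306, 41, -196.7), Point A→Point C = (-7, -586, -95.1).
Normal n = (Point A→Point B) × (Point A→Point C) = (-119165.3, -27723.7, 179603).
So ∂z/∂x = −n_x/n_z = 0.663492815 and ∂z/∂y = −n_y/n_z = 0.154361007.
Intercept c from Point A: 1506.1 − 461869.95 − 938552.90 = −1398916.75.
At (695818, 6080081): z_contact = 461670.24 + 938527.43 − 1398916.75 = 1280.92 ft.
Depth below ground = 1471.9 − 1280.92 = 191.0 ft.

191.0 ft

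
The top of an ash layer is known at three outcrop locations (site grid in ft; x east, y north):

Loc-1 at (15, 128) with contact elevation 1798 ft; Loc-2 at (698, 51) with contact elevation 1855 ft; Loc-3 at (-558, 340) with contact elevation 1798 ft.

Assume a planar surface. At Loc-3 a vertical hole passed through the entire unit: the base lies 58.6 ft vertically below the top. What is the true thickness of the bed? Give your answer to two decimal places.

Let the plane be z = a·x + b·y + c.
Loc-2−Loc-1: 683a − 77b = 57;  Loc-3−Loc-1: −573a + 212b = 0.
Solving gives a = 0.12003, b = 0.32442.
|∇z| = √(a²+b²) = 0.34591, so dip δ = arctan(0.34591) = 19.08°.
True thickness = vertical thickness × cos δ = 58.6 × cos 19.08° = 55.38 ft.

55.38 ft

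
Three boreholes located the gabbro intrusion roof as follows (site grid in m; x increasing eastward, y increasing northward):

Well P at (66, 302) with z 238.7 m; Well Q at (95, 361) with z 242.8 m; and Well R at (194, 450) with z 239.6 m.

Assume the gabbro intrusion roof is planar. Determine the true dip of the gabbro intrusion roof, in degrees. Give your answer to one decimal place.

Two edge vectors: Well P→Well Q = (29, 59, 4.1), Well P→Well R = (128, 148, 0.9).
Normal n = (Well P→Well Q) × (Well P→Well R) = (-553.7, 498.7, -3260).
So ∂z/∂x = −n_x/n_z = −0.16985 and ∂z/∂y = −n_y/n_z = 0.15298.
Gradient magnitude |∇z| = √(a² + b²) = √(0.02885 + 0.02340) = 0.22858.
True dip = arctan(0.22858) = 12.9°, dipping toward SE (azimuth ≈ 132°).

12.9°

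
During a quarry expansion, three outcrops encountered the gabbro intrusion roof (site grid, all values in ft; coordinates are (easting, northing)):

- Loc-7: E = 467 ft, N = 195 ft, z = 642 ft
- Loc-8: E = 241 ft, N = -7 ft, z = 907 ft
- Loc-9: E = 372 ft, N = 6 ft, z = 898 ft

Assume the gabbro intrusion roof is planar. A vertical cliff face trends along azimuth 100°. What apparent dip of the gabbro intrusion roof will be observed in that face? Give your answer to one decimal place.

Let the plane be z = a·E + b·N + c.
Loc-8−Loc-7: −226a − 202b = 265;  Loc-9−Loc-7: −95a − 189b = 256.
Solving gives a = 0.06916, b = −1.38926.
Unit vector along 100° is (sin 100°, cos 100°) = (0.9848, -0.1736).
Slope in that direction = a·(0.9848) + b·(-0.1736) = 0.30936.
Apparent dip = arctan|0.30936| = 17.2° (true dip is 54.3°, so apparent ≤ true as expected).

17.2°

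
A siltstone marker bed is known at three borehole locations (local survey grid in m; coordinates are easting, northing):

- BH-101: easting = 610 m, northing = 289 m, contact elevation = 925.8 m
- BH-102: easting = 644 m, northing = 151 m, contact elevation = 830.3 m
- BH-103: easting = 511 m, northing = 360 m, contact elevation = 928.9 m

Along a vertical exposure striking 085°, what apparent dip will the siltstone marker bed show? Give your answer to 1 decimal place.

Let the plane be z = a·easting + b·northing + c.
BH-102−BH-101: 34a − 138b = −95.5;  BH-103−BH-101: −99a + 71b = 3.1.
Solving gives a = 0.56478, b = 0.83118.
Unit vector along 085° is (sin 85°, cos 85°) = (0.9962, 0.0872).
Slope in that direction = a·(0.9962) + b·(0.0872) = 0.63508.
Apparent dip = arctan|0.63508| = 32.4° (true dip is 45.1°, so apparent ≤ true as expected).

32.4°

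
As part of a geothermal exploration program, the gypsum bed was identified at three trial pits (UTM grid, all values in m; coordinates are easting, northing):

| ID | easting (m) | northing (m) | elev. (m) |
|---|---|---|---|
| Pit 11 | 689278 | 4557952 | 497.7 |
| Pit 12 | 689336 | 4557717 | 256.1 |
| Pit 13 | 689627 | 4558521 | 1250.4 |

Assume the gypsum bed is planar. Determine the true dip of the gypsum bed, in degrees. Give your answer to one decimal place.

Let the plane be z = a·easting + b·northing + c.
Pit 12−Pit 11: 58a − 235b = −241.6;  Pit 13−Pit 11: 349a + 569b = 752.7.
Solving gives a = 0.34268, b = 1.11266.
Gradient magnitude |∇z| = √(a² + b²) = √(0.11743 + 1.23802) = 1.16424.
True dip = arctan(1.16424) = 49.3°, dipping toward SSW (azimuth ≈ 197°).

49.3°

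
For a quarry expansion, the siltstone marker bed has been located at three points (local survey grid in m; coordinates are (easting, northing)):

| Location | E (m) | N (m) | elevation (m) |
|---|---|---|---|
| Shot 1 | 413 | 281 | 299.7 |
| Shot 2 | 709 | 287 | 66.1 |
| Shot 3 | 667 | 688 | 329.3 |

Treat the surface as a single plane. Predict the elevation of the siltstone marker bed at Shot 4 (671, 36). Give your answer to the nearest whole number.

-47 m

Two edge vectors: Shot 1→Shot 2 = (296, 6, -233.6), Shot 1→Shot 3 = (254, 407, 29.6).
Normal n = (Shot 1→Shot 2) × (Shot 1→Shot 3) = (95252.8, -68096, 118948).
So ∂z/∂E = −n_x/n_z = −0.80079 and ∂z/∂N = −n_y/n_z = 0.57249.
Intercept c from Shot 1: 299.7 + 330.73 − 160.87 = 469.56.
At (671, 36): z = −537.3 + 20.6 + 469.56 = -47.2 m.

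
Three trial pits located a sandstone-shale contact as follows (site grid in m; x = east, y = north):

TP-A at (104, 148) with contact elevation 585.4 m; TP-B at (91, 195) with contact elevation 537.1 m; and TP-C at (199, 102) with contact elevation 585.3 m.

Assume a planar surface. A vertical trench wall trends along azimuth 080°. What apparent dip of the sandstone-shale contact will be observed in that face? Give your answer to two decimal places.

Let the plane be z = a·x + b·y + c.
TP-B−TP-A: −13a + 47b = −48.3;  TP-C−TP-A: 95a − 46b = −0.1.
Solving gives a = −0.57577, b = −1.18691.
Unit vector along 080° is (sin 80°, cos 80°) = (0.9848, 0.1736).
Slope in that direction = a·(0.9848) + b·(0.1736) = −0.77313.
Apparent dip = arctan|0.77313| = 37.71° (true dip is 52.8°, so apparent ≤ true as expected).

37.71°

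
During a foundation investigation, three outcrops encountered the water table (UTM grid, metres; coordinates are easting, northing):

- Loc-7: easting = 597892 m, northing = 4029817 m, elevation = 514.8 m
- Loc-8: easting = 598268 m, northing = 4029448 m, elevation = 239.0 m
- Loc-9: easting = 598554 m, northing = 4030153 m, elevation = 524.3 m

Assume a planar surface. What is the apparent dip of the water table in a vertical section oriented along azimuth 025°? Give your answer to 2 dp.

Two edge vectors: Loc-7→Loc-8 = (376, -369, -275.8), Loc-7→Loc-9 = (662, 336, 9.5).
Normal n = (Loc-7→Loc-8) × (Loc-7→Loc-9) = (89163.3, -186151.6, 370614).
So ∂z/∂easting = −n_x/n_z = −0.24058 and ∂z/∂northing = −n_y/n_z = 0.50228.
Unit vector along 025° is (sin 25°, cos 25°) = (0.4226, 0.9063).
Slope in that direction = a·(0.4226) + b·(0.9063) = 0.35354.
Apparent dip = arctan|0.35354| = 19.47° (true dip is 29.1°, so apparent ≤ true as expected).

19.47°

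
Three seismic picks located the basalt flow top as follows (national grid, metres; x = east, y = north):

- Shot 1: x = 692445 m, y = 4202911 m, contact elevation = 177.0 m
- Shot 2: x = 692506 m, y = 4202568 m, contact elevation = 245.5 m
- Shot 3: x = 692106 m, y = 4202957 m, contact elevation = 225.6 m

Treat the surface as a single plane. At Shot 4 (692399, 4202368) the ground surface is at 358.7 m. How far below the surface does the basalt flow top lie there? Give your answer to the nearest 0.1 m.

48.4 m

Two edge vectors: Shot 1→Shot 2 = (61, -343, 68.5), Shot 1→Shot 3 = (-339, 46, 48.6).
Normal n = (Shot 1→Shot 2) × (Shot 1→Shot 3) = (-19820.8, -26186.1, -113471).
So ∂z/∂x = −n_x/n_z = −0.174677230 and ∂z/∂y = −n_y/n_z = −0.230773502.
Intercept c from Shot 1: 177 + 120954.37 + 969920.49 = 1091051.86.
At (692399, 4202368): z_contact = −120946.34 − 969795.18 + 1091051.86 = 310.35 m.
Depth below ground = 358.7 − 310.35 = 48.4 m.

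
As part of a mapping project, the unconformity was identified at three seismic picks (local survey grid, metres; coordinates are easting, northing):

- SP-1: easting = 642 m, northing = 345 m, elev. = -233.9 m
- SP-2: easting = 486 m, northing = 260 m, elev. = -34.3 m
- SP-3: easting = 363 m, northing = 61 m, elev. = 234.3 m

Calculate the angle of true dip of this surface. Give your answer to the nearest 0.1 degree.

Let the plane be z = a·easting + b·northing + c.
SP-2−SP-1: −156a − 85b = 199.6;  SP-3−SP-1: −279a − 284b = 468.2.
Solving gives a = −0.82031, b = −0.84272.
Gradient magnitude |∇z| = √(a² + b²) = √(0.67291 + 0.71018) = 1.17605.
True dip = arctan(1.17605) = 49.6°, dipping toward NE (azimuth ≈ 044°).

49.6°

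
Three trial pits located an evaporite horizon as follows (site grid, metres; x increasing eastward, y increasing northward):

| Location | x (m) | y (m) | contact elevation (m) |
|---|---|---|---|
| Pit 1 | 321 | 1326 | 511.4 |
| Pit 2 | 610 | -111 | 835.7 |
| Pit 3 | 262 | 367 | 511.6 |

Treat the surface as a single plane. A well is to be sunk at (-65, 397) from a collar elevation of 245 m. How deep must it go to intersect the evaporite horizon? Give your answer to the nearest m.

16 m

Let the plane be z = a·x + b·y + c.
Pit 2−Pit 1: 289a − 1437b = 324.3;  Pit 3−Pit 1: −59a − 959b = 0.2.
Solving gives a = 0.85849, b = −0.05302.
Then c = 511.4 − a·321 − b·1326 = 306.14.
At (-65, 397): z_contact = −55.8 − 21.1 + 306.14 = 229.3 m.
Depth below ground = 245 − 229.3 = 16 m.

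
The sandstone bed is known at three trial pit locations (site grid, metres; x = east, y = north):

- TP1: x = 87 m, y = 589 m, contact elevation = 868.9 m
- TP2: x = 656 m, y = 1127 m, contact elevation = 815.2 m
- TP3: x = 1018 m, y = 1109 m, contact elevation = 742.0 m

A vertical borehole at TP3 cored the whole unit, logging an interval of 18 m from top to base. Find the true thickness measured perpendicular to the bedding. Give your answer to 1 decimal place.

Let the plane be z = a·x + b·y + c.
TP2−TP1: 569a + 538b = −53.7;  TP3−TP1: 931a + 520b = −126.9.
Solving gives a = −0.19682, b = 0.10835.
|∇z| = √(a²+b²) = 0.22467, so dip δ = arctan(0.22467) = 12.66°.
True thickness = vertical thickness × cos δ = 18 × cos 12.66° = 17.6 m.

17.6 m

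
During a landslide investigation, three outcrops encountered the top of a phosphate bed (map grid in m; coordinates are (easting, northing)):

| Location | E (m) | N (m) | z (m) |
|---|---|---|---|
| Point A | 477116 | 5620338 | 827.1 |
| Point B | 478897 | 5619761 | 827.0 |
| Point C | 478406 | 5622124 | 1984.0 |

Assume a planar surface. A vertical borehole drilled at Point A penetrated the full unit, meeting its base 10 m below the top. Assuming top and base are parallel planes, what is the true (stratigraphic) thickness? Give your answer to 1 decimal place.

Two edge vectors: Point A→Point B = (1781, -577, -0.1), Point A→Point C = (1290, 1786, 1156.9).
Normal n = (Point A→Point B) × (Point A→Point C) = (-667352.7, -2060567.9, 3925196).
So ∂z/∂E = −n_x/n_z = 0.17002 and ∂z/∂N = −n_y/n_z = 0.52496.
|∇z| = √(a²+b²) = 0.55180, so dip δ = arctan(0.55180) = 28.89°.
True thickness = vertical thickness × cos δ = 10 × cos 28.89° = 8.8 m.

8.8 m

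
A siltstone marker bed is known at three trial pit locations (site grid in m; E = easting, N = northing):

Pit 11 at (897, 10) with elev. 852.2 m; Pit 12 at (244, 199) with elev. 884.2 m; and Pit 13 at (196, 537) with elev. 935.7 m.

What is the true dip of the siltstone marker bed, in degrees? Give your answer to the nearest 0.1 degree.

Two edge vectors: Pit 11→Pit 12 = (-653, 189, 32), Pit 11→Pit 13 = (-701, 527, 83.5).
Normal n = (Pit 11→Pit 12) × (Pit 11→Pit 13) = (-1082.5, 32093.5, -211642).
So ∂z/∂E = −n_x/n_z = −0.00511 and ∂z/∂N = −n_y/n_z = 0.15164.
Gradient magnitude |∇z| = √(a² + b²) = √(0.00003 + 0.02299) = 0.15173.
True dip = arctan(0.15173) = 8.6°, dipping toward S (azimuth ≈ 178°).

8.6°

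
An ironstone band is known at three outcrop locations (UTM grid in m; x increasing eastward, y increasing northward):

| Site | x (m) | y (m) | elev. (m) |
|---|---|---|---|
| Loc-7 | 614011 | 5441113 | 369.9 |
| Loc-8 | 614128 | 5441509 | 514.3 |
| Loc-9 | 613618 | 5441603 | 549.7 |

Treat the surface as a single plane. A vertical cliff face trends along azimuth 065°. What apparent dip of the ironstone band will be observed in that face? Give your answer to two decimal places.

Let the plane be z = a·x + b·y + c.
Loc-8−Loc-7: 117a + 396b = 144.4;  Loc-9−Loc-7: −393a + 490b = 179.8.
Solving gives a = −0.00209, b = 0.36526.
Unit vector along 065° is (sin 65°, cos 65°) = (0.9063, 0.4226).
Slope in that direction = a·(0.9063) + b·(0.4226) = 0.15247.
Apparent dip = arctan|0.15247| = 8.67° (true dip is 20.1°, so apparent ≤ true as expected).

8.67°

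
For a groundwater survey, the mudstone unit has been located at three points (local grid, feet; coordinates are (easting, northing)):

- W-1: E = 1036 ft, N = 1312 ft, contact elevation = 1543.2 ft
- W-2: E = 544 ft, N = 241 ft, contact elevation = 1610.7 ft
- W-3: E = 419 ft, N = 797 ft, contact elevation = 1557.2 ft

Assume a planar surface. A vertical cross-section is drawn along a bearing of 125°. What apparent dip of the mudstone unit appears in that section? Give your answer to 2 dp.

5.07°

Two edge vectors: W-1→W-2 = (-492, -1071, 67.5), W-1→W-3 = (-617, -515, 14).
Normal n = (W-1→W-2) × (W-1→W-3) = (19768.5, -34759.5, -407427).
So ∂z/∂E = −n_x/n_z = 0.04852 and ∂z/∂N = −n_y/n_z = −0.08531.
Unit vector along 125° is (sin 125°, cos 125°) = (0.8192, -0.5736).
Slope in that direction = a·(0.8192) + b·(-0.5736) = 0.08868.
Apparent dip = arctan|0.08868| = 5.07° (true dip is 5.6°, so apparent ≤ true as expected).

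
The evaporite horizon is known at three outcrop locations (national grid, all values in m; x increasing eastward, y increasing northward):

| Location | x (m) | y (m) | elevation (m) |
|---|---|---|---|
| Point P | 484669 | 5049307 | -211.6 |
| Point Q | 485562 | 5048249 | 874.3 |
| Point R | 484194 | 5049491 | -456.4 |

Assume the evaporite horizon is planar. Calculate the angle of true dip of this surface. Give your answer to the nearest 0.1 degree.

Let the plane be z = a·x + b·y + c.
Point Q−Point P: 893a − 1058b = 1085.9;  Point R−Point P: −475a + 184b = −244.8.
Solving gives a = 0.17500, b = −0.87866.
Gradient magnitude |∇z| = √(a² + b²) = √(0.03063 + 0.77204) = 0.89592.
True dip = arctan(0.89592) = 41.9°, dipping toward NNW (azimuth ≈ 349°).

41.9°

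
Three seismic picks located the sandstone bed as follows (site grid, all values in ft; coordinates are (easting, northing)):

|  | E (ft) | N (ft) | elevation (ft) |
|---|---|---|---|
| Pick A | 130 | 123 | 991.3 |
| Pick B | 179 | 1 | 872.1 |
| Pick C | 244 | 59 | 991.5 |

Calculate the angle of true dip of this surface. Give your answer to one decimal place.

55.4°

Two edge vectors: Pick A→Pick B = (49, -122, -119.2), Pick A→Pick C = (114, -64, 0.2).
Normal n = (Pick A→Pick B) × (Pick A→Pick C) = (-7653.2, -13598.6, 10772).
So ∂z/∂E = −n_x/n_z = 0.71047 and ∂z/∂N = −n_y/n_z = 1.26240.
Gradient magnitude |∇z| = √(a² + b²) = √(0.50477 + 1.59366) = 1.44860.
True dip = arctan(1.44860) = 55.4°, dipping toward SSW (azimuth ≈ 209°).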